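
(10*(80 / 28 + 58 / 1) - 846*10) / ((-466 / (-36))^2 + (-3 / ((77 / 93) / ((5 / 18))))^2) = -7541281440 / 161912753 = -46.58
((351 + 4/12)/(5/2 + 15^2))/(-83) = -0.02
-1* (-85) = 85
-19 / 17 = -1.12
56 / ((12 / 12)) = 56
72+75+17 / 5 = 752 / 5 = 150.40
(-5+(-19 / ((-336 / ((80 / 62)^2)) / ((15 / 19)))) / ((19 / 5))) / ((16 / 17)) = -10821605 / 2045008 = -5.29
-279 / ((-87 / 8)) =744 / 29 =25.66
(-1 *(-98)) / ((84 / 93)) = 217 / 2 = 108.50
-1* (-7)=7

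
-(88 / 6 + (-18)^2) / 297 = -1.14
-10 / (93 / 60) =-200 / 31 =-6.45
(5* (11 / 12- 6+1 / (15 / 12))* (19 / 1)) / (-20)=4883 / 240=20.35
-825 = -825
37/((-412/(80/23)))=-740/2369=-0.31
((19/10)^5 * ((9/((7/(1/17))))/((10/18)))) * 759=152228090421/59500000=2558.46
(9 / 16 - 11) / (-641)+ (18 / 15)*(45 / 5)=554659 / 51280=10.82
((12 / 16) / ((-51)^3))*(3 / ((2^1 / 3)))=-1 / 39304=-0.00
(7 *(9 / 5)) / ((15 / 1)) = 21 / 25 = 0.84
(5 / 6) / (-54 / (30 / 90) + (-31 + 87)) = -5 / 636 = -0.01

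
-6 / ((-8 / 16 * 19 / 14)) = 168 / 19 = 8.84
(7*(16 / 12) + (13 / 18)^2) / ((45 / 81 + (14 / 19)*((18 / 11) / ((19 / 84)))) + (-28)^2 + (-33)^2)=12679403 / 2417382504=0.01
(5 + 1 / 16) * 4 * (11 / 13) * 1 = 891 / 52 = 17.13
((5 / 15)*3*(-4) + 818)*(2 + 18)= 16280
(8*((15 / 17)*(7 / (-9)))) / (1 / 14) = -3920 / 51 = -76.86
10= 10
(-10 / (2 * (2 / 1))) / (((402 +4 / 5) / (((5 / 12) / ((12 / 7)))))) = -875 / 580032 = -0.00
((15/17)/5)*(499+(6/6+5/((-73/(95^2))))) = -25875/1241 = -20.85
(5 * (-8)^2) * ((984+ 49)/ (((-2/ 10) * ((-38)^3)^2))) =-25825/ 47045881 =-0.00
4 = 4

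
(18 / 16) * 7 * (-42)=-1323 / 4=-330.75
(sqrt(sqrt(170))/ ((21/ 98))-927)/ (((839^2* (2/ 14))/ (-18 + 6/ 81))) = 348964/ 2111763-47432* 170^(1/ 4)/ 57017601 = 0.16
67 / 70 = 0.96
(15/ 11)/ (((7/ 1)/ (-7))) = -15/ 11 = -1.36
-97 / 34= -2.85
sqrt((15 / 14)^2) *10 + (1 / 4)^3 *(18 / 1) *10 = 1515 / 112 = 13.53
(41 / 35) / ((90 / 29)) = 1189 / 3150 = 0.38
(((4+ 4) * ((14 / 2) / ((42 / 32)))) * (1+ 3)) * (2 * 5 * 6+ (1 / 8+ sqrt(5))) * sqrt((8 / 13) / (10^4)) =256 * sqrt(130) / 975+ 1184 * sqrt(26) / 75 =83.49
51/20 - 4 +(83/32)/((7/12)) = 839/280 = 3.00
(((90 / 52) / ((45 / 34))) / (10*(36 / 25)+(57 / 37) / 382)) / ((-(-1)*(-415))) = -240278 / 1098349707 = -0.00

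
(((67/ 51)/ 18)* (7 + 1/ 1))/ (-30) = -134/ 6885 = -0.02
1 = 1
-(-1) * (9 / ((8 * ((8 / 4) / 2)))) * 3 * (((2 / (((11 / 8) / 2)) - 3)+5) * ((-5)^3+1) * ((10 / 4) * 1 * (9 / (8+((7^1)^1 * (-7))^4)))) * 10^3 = -169492500 / 21137633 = -8.02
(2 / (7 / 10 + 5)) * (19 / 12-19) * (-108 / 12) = 55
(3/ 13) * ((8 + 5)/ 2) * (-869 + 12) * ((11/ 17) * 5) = -141405/ 34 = -4158.97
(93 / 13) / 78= 31 / 338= 0.09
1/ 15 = 0.07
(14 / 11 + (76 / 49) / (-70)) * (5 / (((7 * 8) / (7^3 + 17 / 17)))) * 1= 1014456 / 26411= 38.41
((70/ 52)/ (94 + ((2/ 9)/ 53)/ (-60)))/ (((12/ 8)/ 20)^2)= 44520000/ 17486807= 2.55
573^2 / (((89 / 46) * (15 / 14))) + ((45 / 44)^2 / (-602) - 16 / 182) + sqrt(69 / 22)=sqrt(1518) / 22 + 1067871036107327 / 6742255520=158386.61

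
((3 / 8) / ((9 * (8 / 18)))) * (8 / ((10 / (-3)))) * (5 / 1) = -9 / 8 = -1.12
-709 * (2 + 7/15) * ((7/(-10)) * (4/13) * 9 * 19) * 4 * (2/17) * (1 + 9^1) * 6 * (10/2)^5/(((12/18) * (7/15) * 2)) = 2018629350000/221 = 9134069457.01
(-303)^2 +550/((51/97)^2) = 243970159/2601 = 93798.60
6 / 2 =3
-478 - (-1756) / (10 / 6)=2878 / 5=575.60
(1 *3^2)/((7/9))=81/7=11.57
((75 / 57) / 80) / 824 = 5 / 250496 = 0.00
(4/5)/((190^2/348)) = 348/45125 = 0.01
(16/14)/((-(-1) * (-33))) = -0.03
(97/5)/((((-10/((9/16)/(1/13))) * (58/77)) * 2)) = -873873/92800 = -9.42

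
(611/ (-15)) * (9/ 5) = -1833/ 25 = -73.32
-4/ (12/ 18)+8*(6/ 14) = -18/ 7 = -2.57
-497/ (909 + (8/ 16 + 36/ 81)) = -8946/ 16379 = -0.55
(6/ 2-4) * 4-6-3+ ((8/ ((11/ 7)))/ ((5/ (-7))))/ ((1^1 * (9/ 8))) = -9571/ 495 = -19.34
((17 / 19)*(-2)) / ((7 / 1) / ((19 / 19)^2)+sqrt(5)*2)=-238 / 551+68*sqrt(5) / 551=-0.16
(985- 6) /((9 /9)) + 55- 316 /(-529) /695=380155586 /367655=1034.00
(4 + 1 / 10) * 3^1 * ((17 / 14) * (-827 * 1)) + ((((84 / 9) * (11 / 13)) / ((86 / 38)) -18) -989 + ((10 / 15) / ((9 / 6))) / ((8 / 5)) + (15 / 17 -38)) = -160355089109 / 11973780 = -13392.19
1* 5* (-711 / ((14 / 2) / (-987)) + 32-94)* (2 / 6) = 500945 / 3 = 166981.67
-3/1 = -3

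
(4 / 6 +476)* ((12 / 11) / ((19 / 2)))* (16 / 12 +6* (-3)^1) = -52000 / 57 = -912.28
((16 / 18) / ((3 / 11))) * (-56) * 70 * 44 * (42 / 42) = -15178240 / 27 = -562157.04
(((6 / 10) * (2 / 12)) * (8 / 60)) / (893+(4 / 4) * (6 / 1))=1 / 67425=0.00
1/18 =0.06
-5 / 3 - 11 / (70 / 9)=-647 / 210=-3.08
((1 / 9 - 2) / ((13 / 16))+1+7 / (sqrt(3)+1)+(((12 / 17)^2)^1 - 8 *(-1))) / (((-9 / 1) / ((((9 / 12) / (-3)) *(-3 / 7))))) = -sqrt(3) / 24 - 35489 / 811512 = -0.12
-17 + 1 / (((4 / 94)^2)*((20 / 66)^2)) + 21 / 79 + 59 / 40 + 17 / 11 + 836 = 2376293979 / 347600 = 6836.29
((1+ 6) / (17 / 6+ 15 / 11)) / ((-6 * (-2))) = 0.14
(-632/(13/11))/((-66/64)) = 20224/39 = 518.56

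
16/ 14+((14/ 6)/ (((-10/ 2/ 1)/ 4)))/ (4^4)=7631/ 6720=1.14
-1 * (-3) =3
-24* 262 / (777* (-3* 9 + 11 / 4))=0.33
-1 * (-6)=6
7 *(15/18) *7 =245/6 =40.83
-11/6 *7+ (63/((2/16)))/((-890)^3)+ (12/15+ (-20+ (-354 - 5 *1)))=-206749783853/528726750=-391.03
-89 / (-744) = 89 / 744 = 0.12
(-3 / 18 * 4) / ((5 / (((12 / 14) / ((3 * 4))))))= -1 / 105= -0.01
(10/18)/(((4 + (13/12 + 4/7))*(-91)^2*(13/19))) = 4/230685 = 0.00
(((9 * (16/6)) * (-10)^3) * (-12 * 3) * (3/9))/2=144000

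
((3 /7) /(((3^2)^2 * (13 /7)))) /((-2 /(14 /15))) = -7 /5265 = -0.00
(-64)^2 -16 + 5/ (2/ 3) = 8175/ 2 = 4087.50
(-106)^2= 11236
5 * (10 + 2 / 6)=155 / 3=51.67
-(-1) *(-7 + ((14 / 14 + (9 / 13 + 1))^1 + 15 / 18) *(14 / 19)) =-4.40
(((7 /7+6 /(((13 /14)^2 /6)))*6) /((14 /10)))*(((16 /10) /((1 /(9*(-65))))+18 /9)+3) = -28827750 /169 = -170578.40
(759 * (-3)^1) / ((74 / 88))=-2707.78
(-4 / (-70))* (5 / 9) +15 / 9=107 / 63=1.70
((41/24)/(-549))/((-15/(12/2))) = 41/32940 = 0.00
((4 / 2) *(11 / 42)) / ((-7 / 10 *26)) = -55 / 1911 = -0.03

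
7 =7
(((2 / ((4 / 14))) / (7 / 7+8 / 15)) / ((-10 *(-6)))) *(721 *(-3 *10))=-75705 / 46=-1645.76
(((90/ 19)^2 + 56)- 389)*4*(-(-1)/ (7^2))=-448452/ 17689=-25.35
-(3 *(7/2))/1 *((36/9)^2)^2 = -2688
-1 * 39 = -39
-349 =-349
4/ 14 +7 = 51/ 7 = 7.29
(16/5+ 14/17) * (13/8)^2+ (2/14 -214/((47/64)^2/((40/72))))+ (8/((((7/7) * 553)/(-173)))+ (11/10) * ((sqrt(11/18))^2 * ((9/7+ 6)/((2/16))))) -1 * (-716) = 463940727217/854405856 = 543.00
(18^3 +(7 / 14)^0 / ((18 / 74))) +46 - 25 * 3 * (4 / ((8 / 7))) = 5619.61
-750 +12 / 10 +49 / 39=-145771 / 195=-747.54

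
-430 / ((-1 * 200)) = 43 / 20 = 2.15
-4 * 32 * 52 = -6656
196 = 196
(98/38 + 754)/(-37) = -14375/703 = -20.45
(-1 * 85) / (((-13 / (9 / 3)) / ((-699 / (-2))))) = 178245 / 26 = 6855.58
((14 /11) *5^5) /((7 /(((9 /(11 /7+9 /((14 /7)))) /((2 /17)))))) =78750 /11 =7159.09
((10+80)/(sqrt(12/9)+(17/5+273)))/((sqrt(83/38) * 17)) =0.01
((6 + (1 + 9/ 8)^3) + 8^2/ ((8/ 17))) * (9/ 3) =232851/ 512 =454.79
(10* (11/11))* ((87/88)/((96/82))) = 5945/704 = 8.44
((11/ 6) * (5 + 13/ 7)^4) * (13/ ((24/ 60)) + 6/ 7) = 135208.21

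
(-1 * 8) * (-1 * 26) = 208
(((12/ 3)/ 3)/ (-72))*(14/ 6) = -7/ 162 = -0.04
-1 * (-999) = 999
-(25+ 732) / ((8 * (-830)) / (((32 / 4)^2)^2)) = 193792 / 415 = 466.97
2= 2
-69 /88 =-0.78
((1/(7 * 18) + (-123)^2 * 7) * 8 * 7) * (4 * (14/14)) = 213500464/9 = 23722273.78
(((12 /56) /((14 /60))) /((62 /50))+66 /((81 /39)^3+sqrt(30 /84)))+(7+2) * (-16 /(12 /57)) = -5543552093859315 /8202224504719 - 318569394 * sqrt(70) /5399752801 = -676.35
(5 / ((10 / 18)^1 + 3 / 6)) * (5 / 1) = 450 / 19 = 23.68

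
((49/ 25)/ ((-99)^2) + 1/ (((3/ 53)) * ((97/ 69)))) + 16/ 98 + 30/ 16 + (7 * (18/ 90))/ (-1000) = 425199057463/ 29115095625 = 14.60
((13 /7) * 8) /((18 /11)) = 572 /63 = 9.08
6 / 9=2 / 3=0.67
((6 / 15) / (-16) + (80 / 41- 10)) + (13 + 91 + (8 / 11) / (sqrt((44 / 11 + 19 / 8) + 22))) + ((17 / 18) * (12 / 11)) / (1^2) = 16 * sqrt(454) / 2497 + 5247287 / 54120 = 97.09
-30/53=-0.57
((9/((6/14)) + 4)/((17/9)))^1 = 225/17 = 13.24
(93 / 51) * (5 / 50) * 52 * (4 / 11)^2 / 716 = 3224 / 1841015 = 0.00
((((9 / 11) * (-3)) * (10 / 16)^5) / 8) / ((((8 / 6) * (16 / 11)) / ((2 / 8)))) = -253125 / 67108864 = -0.00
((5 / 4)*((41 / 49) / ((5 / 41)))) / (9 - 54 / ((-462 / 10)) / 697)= 12888227 / 13527108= 0.95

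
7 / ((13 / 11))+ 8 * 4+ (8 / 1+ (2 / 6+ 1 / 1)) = 1843 / 39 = 47.26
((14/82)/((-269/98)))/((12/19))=-6517/66174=-0.10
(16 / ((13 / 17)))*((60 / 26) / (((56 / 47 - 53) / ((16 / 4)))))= -306816 / 82303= -3.73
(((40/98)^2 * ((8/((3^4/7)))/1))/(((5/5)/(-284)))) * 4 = -3635200/27783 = -130.84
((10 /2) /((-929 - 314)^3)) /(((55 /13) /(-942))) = 12246 /21125454977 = 0.00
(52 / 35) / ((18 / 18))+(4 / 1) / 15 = 184 / 105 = 1.75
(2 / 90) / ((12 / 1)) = 1 / 540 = 0.00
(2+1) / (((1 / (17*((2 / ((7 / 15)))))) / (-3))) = -4590 / 7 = -655.71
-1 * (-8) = 8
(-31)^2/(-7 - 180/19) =-58.34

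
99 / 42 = 33 / 14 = 2.36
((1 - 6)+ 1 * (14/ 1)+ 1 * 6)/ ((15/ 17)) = 17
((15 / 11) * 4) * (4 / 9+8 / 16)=170 / 33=5.15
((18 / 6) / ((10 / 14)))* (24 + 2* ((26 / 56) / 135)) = 45373 / 450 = 100.83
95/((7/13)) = 1235/7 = 176.43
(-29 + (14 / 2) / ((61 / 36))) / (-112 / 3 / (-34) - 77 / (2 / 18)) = 0.04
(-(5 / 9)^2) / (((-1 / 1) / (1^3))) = 25 / 81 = 0.31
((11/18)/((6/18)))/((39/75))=275/78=3.53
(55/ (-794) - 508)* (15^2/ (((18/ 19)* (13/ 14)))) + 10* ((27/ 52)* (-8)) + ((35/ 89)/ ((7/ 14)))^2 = -10628006896435/ 81760562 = -129989.41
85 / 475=17 / 95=0.18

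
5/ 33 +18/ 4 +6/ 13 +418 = 363031/ 858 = 423.11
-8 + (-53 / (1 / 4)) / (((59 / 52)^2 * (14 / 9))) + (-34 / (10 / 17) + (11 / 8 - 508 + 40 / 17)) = -11199982063 / 16569560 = -675.94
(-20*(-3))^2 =3600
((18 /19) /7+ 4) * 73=40150 /133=301.88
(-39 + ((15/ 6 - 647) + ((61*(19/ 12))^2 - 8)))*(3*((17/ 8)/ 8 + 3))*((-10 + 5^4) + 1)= 20014944565/ 384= 52122251.47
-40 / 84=-10 / 21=-0.48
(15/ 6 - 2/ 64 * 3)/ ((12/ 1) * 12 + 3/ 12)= 77/ 4616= 0.02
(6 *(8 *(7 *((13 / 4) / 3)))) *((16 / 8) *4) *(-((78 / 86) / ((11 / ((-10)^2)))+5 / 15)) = -35447776 / 1419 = -24980.81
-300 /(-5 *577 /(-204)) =-12240 /577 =-21.21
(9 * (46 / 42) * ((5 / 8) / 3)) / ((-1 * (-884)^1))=0.00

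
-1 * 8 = -8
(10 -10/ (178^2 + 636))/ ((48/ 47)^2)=7932519/ 827392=9.59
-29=-29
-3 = -3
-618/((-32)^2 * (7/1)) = -309/3584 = -0.09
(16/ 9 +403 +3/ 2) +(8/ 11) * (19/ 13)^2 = 13646851/ 33462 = 407.83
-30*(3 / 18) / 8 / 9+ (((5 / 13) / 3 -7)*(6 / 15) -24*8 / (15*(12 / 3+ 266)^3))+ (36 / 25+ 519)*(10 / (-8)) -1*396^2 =-201465522280957 / 1279395000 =-157469.37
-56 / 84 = -2 / 3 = -0.67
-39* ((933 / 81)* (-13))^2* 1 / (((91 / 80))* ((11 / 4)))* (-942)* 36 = 6569723630080 / 693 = 9480120678.33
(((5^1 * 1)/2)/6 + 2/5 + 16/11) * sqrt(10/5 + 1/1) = 3.93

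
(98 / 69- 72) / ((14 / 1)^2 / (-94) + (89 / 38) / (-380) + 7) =-3305171600 / 229870533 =-14.38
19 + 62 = 81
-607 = -607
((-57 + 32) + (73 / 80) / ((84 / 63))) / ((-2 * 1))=7781 / 640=12.16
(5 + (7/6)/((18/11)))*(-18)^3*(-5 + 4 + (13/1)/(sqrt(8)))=33318 - 216567*sqrt(2)/2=-119817.99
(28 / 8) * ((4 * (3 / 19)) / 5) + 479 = 45547 / 95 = 479.44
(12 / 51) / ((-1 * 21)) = -4 / 357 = -0.01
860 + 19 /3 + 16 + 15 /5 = 885.33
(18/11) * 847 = 1386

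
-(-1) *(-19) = -19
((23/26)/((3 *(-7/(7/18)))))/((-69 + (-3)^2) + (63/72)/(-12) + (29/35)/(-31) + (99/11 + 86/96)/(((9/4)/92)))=-8680/182551759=-0.00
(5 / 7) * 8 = 40 / 7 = 5.71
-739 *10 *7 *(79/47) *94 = -8173340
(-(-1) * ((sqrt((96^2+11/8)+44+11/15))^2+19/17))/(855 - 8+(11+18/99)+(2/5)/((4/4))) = 207866791/19266576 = 10.79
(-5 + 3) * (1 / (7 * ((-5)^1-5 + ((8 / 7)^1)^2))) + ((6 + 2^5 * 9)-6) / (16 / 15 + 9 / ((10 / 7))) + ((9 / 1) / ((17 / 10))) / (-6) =1800332 / 47073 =38.25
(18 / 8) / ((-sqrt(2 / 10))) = -9 * sqrt(5) / 4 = -5.03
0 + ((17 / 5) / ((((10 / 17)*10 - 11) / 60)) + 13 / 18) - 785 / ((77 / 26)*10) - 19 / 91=-34410755 / 522522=-65.86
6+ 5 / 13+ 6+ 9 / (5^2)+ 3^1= 5117 / 325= 15.74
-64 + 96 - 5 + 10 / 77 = 2089 / 77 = 27.13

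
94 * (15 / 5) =282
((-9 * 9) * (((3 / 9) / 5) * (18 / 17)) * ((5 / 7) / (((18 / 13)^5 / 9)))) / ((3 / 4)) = -371293 / 38556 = -9.63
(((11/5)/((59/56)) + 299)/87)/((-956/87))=-88821/282020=-0.31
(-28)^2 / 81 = 9.68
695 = 695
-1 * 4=-4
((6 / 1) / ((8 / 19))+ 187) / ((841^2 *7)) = 115 / 2829124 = 0.00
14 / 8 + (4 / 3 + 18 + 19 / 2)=367 / 12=30.58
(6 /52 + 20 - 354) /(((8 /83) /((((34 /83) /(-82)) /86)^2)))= -2508809 /214637718464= -0.00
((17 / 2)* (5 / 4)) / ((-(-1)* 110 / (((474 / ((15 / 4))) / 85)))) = 79 / 550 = 0.14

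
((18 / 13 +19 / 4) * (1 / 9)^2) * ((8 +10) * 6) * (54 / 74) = 2871 / 481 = 5.97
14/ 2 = 7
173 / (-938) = -173 / 938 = -0.18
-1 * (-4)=4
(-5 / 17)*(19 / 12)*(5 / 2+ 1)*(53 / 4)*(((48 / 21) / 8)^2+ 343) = -84643385 / 11424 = -7409.26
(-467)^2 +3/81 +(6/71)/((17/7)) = 7107304762/32589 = 218089.07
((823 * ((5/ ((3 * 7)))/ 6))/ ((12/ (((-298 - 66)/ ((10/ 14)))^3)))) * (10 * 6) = -972456246944/ 45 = -21610138820.98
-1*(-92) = 92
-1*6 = -6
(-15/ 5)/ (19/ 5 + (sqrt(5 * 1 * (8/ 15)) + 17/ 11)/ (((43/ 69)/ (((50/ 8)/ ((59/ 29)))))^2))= -3980137538647030223760/ 4348820794329720690721 + 1559159288698324500000 * sqrt(6)/ 4348820794329720690721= -0.04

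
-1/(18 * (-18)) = 1/324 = 0.00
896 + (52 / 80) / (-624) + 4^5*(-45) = -43376641 / 960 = -45184.00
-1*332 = -332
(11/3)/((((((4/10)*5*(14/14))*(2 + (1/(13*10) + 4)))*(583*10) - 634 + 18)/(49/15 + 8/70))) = 923/5169654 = 0.00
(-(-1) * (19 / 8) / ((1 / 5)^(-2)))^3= 6859 / 8000000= 0.00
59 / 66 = 0.89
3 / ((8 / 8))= 3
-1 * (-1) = 1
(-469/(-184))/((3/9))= 1407/184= 7.65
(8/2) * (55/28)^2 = 3025/196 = 15.43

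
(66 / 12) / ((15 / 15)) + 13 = 18.50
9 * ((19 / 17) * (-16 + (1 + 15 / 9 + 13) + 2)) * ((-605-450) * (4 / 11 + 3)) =-11124975 / 187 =-59491.84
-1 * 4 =-4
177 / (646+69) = 177 / 715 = 0.25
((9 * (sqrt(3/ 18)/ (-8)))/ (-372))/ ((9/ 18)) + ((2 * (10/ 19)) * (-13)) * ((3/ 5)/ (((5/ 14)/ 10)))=-4368/ 19 + sqrt(6)/ 992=-229.89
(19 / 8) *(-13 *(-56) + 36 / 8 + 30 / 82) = 1141805 / 656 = 1740.56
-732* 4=-2928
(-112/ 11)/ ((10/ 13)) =-728/ 55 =-13.24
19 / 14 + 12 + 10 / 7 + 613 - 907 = -3909 / 14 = -279.21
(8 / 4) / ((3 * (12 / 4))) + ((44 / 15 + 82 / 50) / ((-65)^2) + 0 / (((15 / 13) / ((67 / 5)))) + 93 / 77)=104753608 / 73198125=1.43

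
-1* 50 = -50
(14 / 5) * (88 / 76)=308 / 95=3.24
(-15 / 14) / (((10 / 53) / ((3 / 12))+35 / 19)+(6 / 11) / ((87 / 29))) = -0.39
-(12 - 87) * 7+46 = 571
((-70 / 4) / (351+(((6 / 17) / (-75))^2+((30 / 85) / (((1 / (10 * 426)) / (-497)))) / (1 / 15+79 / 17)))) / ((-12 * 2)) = -3799446875 / 824204437714608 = -0.00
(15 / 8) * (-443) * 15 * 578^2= -8324955675 / 2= -4162477837.50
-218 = -218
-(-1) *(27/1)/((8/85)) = 286.88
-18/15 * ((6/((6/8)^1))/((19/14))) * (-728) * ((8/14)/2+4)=419328/19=22069.89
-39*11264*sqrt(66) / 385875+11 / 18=-8.64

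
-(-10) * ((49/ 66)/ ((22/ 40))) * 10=49000/ 363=134.99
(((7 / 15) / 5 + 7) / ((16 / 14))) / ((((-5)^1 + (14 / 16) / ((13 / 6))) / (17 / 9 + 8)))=-2154334 / 161325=-13.35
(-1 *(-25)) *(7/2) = 175/2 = 87.50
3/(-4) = -3/4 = -0.75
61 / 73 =0.84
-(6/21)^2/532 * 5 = -5/6517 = -0.00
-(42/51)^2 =-196/289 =-0.68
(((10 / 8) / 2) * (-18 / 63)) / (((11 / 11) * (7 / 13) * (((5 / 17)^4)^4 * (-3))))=632595494383669290253 / 17944335937500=35253212.86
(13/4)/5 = 0.65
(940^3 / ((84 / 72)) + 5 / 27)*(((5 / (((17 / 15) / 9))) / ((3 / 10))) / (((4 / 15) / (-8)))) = -336386520087500 / 119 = -2826777479726.89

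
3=3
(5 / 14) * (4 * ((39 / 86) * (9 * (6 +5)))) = 19305 / 301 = 64.14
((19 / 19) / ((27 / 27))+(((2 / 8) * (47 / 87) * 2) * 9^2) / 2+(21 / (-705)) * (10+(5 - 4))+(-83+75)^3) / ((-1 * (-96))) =-4546859 / 872320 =-5.21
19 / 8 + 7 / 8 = 13 / 4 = 3.25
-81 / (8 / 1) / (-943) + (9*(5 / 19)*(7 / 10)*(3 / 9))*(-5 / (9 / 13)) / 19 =-1628537 / 8170152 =-0.20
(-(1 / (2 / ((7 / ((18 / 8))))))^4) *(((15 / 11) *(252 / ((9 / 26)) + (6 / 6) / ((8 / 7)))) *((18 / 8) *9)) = -70001155 / 594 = -117847.06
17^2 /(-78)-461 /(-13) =2477 /78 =31.76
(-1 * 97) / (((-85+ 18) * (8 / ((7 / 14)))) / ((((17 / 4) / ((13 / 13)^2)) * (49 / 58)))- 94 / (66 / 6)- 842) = 888811 / 10529292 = 0.08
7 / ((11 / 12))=84 / 11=7.64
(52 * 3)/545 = 156/545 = 0.29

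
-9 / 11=-0.82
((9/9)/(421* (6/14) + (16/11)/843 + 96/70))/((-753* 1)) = -15455/2115738487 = -0.00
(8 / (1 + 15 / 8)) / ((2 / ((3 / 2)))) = 48 / 23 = 2.09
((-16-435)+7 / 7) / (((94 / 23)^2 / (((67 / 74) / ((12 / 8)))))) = -2658225 / 163466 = -16.26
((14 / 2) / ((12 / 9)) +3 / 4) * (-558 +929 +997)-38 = 8170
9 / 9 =1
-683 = -683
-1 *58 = -58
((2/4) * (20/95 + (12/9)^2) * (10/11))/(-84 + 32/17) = -7225/656469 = -0.01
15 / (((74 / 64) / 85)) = 40800 / 37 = 1102.70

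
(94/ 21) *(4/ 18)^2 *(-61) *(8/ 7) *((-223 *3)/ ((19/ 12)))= 163671296/ 25137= 6511.17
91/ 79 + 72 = 5779/ 79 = 73.15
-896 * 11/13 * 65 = -49280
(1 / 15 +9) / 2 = 68 / 15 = 4.53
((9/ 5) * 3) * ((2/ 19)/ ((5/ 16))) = 864/ 475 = 1.82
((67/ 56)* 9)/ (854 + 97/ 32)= 2412/ 191975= 0.01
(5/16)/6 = 5/96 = 0.05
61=61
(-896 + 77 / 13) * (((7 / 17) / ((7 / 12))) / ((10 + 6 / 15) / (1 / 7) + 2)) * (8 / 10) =-277704 / 41327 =-6.72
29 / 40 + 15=629 / 40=15.72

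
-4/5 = -0.80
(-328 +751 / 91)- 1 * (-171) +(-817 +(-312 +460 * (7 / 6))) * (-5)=767927 / 273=2812.92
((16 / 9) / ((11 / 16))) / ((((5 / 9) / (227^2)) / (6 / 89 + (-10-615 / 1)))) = -733693811456 / 4895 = -149886376.19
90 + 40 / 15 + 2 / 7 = 1952 / 21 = 92.95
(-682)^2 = 465124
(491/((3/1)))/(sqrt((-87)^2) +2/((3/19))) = 491/299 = 1.64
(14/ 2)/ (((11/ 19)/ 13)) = 1729/ 11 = 157.18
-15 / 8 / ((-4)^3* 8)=15 / 4096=0.00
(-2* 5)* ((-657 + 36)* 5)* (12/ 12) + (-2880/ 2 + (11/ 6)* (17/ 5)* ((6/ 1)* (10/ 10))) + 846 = 152467/ 5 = 30493.40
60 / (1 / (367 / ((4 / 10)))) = 55050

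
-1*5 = -5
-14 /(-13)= 14 /13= 1.08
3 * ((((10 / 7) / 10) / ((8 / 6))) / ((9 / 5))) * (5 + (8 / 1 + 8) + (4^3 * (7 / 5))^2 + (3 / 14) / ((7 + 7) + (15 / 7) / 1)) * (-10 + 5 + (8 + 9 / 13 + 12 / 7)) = 5593772967 / 719810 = 7771.18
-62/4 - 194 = -419/2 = -209.50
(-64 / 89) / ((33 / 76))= -4864 / 2937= -1.66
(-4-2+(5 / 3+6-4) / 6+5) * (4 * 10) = -140 / 9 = -15.56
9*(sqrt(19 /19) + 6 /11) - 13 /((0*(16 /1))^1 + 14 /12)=213 /77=2.77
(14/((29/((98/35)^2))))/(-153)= -2744/110925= -0.02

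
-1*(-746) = 746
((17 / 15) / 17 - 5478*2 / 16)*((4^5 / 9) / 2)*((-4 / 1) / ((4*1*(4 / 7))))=9202144 / 135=68164.03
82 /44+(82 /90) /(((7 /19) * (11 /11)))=30053 /6930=4.34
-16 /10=-8 /5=-1.60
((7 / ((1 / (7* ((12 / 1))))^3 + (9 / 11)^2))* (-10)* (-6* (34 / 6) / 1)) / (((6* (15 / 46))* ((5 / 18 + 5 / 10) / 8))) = 897325406208 / 48009145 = 18690.72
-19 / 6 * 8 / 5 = -76 / 15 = -5.07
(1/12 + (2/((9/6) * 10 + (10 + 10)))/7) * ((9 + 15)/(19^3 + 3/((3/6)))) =538/1681925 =0.00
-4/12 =-1/3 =-0.33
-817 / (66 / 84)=-11438 / 11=-1039.82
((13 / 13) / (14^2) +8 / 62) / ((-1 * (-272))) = 815 / 1652672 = 0.00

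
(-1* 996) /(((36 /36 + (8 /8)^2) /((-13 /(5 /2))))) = 12948 /5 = 2589.60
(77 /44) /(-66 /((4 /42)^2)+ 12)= -7 /29058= -0.00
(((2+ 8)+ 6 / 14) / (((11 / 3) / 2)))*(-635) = -278130 / 77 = -3612.08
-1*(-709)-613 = 96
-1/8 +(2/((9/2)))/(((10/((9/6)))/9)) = 19/40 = 0.48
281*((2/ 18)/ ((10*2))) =281/ 180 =1.56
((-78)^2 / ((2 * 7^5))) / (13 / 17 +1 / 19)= 163761 / 739508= 0.22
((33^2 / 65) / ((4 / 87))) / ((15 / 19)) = 600039 / 1300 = 461.57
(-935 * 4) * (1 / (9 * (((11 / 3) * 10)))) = -34 / 3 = -11.33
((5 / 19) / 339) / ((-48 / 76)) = -5 / 4068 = -0.00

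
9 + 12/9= 31/3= 10.33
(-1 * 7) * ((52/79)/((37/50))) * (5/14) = -6500/2923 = -2.22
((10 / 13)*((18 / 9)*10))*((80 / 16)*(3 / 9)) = 1000 / 39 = 25.64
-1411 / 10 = -141.10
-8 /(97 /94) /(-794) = 376 /38509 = 0.01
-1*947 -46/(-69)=-2839/3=-946.33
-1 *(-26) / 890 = 13 / 445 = 0.03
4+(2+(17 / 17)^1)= 7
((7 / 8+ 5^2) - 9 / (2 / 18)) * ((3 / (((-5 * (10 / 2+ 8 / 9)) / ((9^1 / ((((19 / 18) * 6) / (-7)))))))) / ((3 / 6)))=-2250423 / 20140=-111.74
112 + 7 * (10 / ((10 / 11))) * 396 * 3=91588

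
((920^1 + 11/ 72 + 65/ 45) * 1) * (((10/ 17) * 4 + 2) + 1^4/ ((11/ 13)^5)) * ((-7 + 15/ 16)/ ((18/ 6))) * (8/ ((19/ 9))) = -39111544374475/ 832311568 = -46991.47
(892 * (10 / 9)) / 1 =8920 / 9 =991.11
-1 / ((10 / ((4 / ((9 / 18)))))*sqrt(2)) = -2*sqrt(2) / 5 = -0.57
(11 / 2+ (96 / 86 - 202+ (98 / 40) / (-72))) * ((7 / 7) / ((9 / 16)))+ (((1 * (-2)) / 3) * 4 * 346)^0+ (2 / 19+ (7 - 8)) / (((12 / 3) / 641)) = -489.79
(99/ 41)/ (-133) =-99/ 5453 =-0.02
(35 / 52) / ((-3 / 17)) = -595 / 156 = -3.81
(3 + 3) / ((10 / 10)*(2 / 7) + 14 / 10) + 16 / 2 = 682 / 59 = 11.56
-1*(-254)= 254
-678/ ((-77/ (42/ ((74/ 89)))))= 181026/ 407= 444.78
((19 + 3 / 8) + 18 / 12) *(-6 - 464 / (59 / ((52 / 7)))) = -2221601 / 1652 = -1344.79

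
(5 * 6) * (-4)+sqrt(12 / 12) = -119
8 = 8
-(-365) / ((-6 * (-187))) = 365 / 1122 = 0.33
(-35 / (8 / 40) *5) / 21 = -125 / 3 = -41.67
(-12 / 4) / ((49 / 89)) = -267 / 49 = -5.45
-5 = -5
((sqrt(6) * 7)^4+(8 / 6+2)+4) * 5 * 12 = 5186600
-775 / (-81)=775 / 81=9.57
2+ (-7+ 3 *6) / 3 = 17 / 3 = 5.67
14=14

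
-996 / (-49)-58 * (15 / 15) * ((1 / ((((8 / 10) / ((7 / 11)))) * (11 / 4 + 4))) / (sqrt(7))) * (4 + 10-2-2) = 996 / 49-2900 * sqrt(7) / 297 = -5.51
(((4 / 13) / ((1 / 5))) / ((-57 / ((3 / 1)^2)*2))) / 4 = -0.03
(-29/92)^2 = 841/8464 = 0.10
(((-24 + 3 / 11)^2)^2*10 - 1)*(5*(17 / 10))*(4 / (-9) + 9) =5522158320511 / 23958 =230493293.28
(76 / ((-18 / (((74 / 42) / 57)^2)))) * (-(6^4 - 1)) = 506530 / 96957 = 5.22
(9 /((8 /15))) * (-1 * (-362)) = 24435 /4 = 6108.75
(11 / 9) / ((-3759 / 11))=-121 / 33831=-0.00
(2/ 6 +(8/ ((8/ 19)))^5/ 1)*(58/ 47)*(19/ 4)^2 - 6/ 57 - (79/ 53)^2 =2075247252647743/ 30101244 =68942242.14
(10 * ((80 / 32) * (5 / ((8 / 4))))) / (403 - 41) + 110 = 79765 / 724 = 110.17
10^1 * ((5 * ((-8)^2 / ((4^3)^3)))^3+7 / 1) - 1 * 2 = 68.00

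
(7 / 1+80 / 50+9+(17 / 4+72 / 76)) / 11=8663 / 4180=2.07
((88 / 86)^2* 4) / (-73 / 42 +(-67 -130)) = -325248 / 15433603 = -0.02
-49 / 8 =-6.12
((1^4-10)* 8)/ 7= -72/ 7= -10.29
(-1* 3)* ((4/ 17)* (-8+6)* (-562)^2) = 7580256/ 17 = 445897.41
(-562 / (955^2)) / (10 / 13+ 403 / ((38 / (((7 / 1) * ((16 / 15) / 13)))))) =-208221 / 2318185145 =-0.00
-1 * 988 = -988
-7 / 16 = -0.44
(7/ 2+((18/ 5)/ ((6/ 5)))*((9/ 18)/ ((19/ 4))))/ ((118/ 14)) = 1015/ 2242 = 0.45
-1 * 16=-16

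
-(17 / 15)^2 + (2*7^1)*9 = 28061 / 225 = 124.72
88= 88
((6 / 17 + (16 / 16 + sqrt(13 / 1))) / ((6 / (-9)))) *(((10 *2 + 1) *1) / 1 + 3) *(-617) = 510876 / 17 + 22212 *sqrt(13) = 110138.03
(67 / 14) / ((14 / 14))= 67 / 14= 4.79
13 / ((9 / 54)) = 78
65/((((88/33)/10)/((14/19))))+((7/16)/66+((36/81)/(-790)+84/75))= 21485195849/118879200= 180.73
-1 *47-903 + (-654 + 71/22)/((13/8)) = -193118/143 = -1350.48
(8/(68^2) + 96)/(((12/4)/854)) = 23693803/867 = 27328.49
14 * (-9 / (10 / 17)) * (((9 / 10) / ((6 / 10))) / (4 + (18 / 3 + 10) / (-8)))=-3213 / 20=-160.65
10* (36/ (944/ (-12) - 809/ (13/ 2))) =-7020/ 3961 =-1.77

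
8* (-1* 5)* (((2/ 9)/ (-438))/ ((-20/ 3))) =-2/ 657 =-0.00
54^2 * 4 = 11664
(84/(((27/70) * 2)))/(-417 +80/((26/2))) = -0.27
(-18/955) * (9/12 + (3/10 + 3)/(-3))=63/9550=0.01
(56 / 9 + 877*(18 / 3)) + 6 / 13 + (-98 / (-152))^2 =3560815253 / 675792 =5269.10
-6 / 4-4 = -11 / 2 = -5.50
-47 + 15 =-32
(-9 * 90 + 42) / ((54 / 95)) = -12160 / 9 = -1351.11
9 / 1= 9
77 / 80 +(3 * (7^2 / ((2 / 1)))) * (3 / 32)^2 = 16471 / 10240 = 1.61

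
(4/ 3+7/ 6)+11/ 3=37/ 6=6.17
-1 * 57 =-57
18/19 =0.95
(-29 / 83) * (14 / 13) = -406 / 1079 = -0.38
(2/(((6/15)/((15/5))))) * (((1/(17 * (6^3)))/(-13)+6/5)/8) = 286411/127296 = 2.25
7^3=343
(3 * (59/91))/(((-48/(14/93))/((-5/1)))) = 0.03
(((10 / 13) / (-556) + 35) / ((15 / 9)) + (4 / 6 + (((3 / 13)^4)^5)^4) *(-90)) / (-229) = 1414447496231444614082496958666882485567706792682525847502035072973512379244397766604955606693 / 8305168781375681638623608382992883570303780430260671774289763317570383214065372447524955286062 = 0.17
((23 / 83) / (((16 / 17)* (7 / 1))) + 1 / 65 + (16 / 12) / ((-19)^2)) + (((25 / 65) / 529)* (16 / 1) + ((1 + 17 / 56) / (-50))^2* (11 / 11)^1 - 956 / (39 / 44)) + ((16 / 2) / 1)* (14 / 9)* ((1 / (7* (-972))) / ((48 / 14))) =-11431073533911847752481 / 10599134885670240000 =-1078.49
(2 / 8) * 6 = 3 / 2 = 1.50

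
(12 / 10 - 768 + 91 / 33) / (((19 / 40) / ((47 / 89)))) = -47401192 / 55803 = -849.44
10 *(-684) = -6840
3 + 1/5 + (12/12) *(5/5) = 21/5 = 4.20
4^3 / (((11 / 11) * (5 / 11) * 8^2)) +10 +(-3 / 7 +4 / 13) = 5496 / 455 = 12.08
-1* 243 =-243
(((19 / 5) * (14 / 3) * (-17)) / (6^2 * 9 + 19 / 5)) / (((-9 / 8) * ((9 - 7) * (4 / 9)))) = 4522 / 4917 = 0.92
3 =3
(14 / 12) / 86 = 7 / 516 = 0.01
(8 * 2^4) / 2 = 64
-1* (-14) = 14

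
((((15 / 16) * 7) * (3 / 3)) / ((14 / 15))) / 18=25 / 64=0.39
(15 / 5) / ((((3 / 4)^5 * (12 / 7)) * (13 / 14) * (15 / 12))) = 100352 / 15795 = 6.35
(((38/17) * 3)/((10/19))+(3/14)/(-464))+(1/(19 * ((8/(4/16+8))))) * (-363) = -36517149/5245520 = -6.96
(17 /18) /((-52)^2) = 17 /48672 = 0.00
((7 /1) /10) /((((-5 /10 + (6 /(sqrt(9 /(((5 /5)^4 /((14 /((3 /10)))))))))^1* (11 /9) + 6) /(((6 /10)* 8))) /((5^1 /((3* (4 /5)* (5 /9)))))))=23814 /10351 -756* sqrt(105) /51755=2.15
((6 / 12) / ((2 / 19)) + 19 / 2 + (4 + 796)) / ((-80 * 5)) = -3257 / 1600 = -2.04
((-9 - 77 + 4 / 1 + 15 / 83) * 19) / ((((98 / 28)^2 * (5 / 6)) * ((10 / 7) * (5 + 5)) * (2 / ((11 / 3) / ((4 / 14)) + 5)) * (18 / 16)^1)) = -55224412 / 653625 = -84.49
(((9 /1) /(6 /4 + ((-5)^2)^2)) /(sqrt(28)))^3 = 729 * sqrt(7) /96393842573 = 0.00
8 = 8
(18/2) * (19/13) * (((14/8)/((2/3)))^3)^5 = 11648916477684737673471/457396837154816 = 25467855.33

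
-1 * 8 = -8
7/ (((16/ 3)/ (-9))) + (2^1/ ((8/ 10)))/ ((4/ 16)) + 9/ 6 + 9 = 8.69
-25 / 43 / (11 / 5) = -125 / 473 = -0.26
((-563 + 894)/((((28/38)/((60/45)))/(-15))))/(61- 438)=23.83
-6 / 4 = -3 / 2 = -1.50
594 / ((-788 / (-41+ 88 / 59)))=692307 / 23246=29.78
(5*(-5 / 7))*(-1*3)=75 / 7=10.71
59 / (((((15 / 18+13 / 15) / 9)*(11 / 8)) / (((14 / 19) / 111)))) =198240 / 131461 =1.51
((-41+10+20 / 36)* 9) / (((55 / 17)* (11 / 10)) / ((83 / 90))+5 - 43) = 386614 / 48173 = 8.03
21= 21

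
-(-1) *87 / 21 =29 / 7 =4.14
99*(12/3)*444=175824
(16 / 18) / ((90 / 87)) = 116 / 135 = 0.86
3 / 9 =1 / 3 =0.33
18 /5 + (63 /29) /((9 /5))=697 /145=4.81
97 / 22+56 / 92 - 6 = -497 / 506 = -0.98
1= 1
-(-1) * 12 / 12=1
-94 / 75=-1.25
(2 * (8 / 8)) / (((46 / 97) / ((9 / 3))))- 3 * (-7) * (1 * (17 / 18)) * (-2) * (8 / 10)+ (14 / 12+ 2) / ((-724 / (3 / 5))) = -1906699 / 99912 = -19.08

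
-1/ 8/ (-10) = 1/ 80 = 0.01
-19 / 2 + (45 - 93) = -115 / 2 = -57.50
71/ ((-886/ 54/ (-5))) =9585/ 443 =21.64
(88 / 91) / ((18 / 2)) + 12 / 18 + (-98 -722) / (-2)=336424 / 819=410.77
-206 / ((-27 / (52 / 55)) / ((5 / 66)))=5356 / 9801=0.55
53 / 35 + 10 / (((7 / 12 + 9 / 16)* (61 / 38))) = 6.95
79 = 79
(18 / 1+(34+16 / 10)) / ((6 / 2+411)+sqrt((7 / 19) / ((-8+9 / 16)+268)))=2197154718 / 16970560555 -268 *sqrt(554477) / 16970560555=0.13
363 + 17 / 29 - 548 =-5348 / 29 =-184.41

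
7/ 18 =0.39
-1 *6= -6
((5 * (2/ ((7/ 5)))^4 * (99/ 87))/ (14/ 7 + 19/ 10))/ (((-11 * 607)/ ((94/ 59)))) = -47000000/ 32417103901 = -0.00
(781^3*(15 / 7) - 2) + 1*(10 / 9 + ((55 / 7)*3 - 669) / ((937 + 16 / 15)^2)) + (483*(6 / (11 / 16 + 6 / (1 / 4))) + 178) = 5029606598671681680929 / 4927056825285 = 1020813596.64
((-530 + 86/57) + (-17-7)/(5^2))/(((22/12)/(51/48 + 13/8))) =-776.13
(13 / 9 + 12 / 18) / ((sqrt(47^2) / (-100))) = -1900 / 423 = -4.49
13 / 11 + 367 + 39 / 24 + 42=36239 / 88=411.81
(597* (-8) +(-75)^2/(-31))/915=-51227/9455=-5.42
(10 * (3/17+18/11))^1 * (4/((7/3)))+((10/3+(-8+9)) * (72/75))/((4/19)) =1663646/32725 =50.84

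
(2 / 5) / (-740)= -1 / 1850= -0.00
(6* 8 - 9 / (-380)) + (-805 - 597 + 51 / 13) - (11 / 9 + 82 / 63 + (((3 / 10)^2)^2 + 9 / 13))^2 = -1360.45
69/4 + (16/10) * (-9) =57/20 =2.85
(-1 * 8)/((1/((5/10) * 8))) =-32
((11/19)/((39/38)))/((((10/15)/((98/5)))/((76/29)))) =81928/1885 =43.46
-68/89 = -0.76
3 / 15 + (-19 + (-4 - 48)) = -354 / 5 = -70.80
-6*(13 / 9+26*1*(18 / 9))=-962 / 3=-320.67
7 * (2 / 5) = 14 / 5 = 2.80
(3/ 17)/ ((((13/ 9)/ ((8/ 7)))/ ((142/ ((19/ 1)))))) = 30672/ 29393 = 1.04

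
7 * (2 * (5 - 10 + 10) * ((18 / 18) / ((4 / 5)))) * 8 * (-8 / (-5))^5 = 917504 / 125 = 7340.03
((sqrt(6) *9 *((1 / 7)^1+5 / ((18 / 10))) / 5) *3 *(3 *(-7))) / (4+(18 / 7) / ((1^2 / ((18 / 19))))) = -27531 *sqrt(6) / 535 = -126.05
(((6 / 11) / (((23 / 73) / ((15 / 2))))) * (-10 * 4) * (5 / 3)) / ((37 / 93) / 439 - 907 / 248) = 71528904000 / 302138419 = 236.74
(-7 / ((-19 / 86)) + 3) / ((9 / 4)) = 2636 / 171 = 15.42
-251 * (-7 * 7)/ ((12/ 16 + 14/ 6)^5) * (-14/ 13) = -42845386752/ 901471441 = -47.53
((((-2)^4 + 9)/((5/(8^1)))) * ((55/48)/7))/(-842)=-0.01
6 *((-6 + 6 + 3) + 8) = 66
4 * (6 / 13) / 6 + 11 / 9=179 / 117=1.53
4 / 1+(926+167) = 1097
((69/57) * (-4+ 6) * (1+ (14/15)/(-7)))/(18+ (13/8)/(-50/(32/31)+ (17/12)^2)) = 1999114/17116245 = 0.12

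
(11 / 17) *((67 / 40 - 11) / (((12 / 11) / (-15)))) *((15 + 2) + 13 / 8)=1545.22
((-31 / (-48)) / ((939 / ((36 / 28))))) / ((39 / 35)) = 155 / 195312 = 0.00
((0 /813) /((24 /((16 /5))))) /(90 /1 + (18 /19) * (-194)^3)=0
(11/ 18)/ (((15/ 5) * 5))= 11/ 270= 0.04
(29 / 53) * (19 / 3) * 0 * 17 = 0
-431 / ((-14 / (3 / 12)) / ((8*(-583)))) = -251273 / 7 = -35896.14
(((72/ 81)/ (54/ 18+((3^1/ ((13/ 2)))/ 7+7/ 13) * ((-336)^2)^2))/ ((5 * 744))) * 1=13/ 419099576073615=0.00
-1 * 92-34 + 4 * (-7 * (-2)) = -70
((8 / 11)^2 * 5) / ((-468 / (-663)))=1360 / 363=3.75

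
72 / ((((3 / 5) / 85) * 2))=5100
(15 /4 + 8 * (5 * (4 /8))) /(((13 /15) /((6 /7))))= 4275 /182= 23.49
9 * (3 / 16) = 27 / 16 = 1.69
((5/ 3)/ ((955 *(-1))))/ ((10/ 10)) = -1/ 573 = -0.00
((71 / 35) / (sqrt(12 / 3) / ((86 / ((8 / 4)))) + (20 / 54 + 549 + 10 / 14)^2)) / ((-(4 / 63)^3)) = -3895596984573 / 148730888048000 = -0.03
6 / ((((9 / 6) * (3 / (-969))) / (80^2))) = -8268800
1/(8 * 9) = 1/72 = 0.01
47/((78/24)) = 188/13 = 14.46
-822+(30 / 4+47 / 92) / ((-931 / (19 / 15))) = -55584377 / 67620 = -822.01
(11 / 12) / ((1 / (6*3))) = 16.50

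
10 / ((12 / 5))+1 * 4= 8.17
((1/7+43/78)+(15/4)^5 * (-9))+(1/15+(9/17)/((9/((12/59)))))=-9355825253233/1401953280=-6673.42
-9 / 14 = -0.64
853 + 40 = 893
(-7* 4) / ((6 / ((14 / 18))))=-3.63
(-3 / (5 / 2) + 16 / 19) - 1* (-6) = 536 / 95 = 5.64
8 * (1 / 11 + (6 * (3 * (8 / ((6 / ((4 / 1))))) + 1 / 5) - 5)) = 738.33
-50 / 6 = -25 / 3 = -8.33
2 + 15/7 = 29/7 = 4.14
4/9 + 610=5494/9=610.44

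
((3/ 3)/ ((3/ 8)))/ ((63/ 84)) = 32/ 9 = 3.56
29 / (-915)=-29 / 915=-0.03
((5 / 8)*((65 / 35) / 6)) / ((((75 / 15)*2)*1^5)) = 13 / 672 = 0.02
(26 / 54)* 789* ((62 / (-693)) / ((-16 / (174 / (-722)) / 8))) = -3073681 / 750519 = -4.10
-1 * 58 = -58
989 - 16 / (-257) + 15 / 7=1783178 / 1799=991.21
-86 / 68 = -43 / 34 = -1.26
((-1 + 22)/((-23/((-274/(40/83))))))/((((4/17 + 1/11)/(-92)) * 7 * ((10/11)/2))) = -46013.40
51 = 51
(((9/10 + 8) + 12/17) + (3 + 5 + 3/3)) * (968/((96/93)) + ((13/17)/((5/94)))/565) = 569803895069/32657000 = 17448.14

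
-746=-746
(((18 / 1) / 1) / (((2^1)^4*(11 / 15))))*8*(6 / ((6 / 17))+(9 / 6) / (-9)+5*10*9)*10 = 630225 / 11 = 57293.18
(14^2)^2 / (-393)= -38416 / 393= -97.75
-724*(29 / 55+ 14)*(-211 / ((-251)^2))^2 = -25754329996 / 218301930055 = -0.12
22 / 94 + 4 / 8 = 69 / 94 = 0.73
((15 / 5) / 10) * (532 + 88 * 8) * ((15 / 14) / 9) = 44.14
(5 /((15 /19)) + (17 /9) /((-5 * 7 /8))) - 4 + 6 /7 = 869 /315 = 2.76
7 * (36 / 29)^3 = 13.39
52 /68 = 13 /17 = 0.76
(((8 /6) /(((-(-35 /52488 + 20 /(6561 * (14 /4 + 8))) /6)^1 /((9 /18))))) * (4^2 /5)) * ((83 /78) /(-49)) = -1068795648 /1544725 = -691.90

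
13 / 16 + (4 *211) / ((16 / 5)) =4233 / 16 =264.56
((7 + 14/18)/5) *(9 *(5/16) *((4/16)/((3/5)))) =175/96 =1.82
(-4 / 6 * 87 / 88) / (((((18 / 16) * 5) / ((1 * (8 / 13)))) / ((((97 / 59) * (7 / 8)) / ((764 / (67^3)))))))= -40.83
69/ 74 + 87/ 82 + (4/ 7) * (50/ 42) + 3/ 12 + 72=66831623/ 891996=74.92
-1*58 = -58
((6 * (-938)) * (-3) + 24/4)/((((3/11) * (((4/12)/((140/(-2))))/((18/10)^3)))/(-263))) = 99738686124/5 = 19947737224.80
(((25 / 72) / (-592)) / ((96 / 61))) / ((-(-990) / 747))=-25315 / 90021888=-0.00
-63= -63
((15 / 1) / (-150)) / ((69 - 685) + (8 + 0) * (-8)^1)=1 / 6800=0.00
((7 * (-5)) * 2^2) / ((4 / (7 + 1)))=-280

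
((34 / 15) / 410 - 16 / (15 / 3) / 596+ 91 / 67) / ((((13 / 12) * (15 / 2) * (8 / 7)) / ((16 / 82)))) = 2335133696 / 81809437125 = 0.03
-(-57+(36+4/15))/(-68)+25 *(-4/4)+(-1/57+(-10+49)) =88357/6460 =13.68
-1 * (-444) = 444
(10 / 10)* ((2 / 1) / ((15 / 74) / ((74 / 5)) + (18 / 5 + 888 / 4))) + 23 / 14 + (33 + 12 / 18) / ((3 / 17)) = 16641734555 / 86482242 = 192.43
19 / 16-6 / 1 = -77 / 16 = -4.81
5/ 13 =0.38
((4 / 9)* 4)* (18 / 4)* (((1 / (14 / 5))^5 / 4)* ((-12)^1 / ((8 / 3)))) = -28125 / 537824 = -0.05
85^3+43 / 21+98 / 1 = 12898726 / 21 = 614225.05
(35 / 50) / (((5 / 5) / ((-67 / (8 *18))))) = -469 / 1440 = -0.33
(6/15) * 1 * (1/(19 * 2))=1/95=0.01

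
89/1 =89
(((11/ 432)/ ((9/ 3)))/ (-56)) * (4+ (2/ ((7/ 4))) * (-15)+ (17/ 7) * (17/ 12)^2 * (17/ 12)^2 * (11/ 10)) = 5435089/ 15049359360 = 0.00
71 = 71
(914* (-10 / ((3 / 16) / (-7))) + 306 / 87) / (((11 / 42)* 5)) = 415618364 / 1595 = 260575.78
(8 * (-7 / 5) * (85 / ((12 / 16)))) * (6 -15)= 11424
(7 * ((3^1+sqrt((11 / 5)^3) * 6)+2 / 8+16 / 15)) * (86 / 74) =194.39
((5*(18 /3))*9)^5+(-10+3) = 1434890699993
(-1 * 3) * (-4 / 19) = 12 / 19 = 0.63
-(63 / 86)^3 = -250047 / 636056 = -0.39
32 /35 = 0.91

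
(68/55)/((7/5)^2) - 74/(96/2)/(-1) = 2.17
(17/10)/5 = 17/50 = 0.34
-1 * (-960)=960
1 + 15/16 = 31/16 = 1.94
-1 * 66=-66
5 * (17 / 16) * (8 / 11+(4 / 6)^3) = 1615 / 297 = 5.44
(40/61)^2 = 1600/3721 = 0.43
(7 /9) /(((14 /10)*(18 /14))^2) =175 /729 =0.24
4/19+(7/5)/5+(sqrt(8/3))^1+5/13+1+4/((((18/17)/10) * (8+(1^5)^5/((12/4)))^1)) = 2 * sqrt(6)/3+118717/18525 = 8.04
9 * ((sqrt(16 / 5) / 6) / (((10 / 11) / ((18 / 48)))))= 99 * sqrt(5) / 200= 1.11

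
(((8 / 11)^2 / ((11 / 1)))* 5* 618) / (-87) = -65920 / 38599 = -1.71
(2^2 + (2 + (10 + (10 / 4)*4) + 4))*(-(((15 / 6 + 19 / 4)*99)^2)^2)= -1019116959823215 / 128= -7961851248618.87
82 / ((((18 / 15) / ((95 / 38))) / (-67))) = -68675 / 6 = -11445.83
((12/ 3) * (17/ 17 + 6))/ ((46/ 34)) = 476/ 23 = 20.70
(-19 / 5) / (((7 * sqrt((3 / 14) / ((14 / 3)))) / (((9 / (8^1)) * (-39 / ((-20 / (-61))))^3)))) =767464298523 / 160000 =4796651.87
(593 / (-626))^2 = 351649 / 391876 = 0.90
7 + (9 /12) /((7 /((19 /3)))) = 215 /28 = 7.68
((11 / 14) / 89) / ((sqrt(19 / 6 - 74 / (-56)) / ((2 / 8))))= 11*sqrt(7917) / 939484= 0.00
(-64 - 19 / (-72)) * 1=-4589 / 72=-63.74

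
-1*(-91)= 91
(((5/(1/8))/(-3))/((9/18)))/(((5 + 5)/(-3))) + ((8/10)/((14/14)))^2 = 8.64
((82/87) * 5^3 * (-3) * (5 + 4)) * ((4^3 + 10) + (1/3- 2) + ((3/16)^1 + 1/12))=-53581875/232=-230956.36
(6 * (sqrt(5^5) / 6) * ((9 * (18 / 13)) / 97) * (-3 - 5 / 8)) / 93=-19575 * sqrt(5) / 156364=-0.28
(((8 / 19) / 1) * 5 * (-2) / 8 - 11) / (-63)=73 / 399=0.18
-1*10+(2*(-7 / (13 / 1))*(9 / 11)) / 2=-1493 / 143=-10.44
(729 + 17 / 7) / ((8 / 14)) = 1280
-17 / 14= -1.21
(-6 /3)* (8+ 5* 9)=-106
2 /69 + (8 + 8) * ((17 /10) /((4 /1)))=2356 /345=6.83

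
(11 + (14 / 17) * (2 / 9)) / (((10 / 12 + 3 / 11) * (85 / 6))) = 75284 / 105485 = 0.71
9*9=81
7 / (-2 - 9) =-7 / 11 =-0.64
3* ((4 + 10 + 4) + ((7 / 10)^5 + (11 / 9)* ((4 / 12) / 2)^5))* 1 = 993347821 / 18225000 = 54.50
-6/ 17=-0.35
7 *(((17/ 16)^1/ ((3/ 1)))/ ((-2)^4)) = 119/ 768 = 0.15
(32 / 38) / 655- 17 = -211549 / 12445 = -17.00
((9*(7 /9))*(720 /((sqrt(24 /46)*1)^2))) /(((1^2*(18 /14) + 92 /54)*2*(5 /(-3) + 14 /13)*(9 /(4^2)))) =-550368 /113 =-4870.51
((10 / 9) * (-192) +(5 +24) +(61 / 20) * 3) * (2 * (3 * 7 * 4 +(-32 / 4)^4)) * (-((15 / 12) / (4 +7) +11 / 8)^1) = 26161879 / 12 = 2180156.58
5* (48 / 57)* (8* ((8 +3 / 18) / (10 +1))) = 15680 / 627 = 25.01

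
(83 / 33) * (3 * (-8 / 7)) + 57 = 3725 / 77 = 48.38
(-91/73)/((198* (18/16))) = -364/65043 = -0.01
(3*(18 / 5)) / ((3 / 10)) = 36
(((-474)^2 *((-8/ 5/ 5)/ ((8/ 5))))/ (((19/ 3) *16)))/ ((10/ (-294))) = 24770529/ 1900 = 13037.12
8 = 8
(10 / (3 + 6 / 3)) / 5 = 2 / 5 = 0.40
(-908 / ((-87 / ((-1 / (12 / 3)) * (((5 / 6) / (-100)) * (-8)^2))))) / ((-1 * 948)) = -454 / 309285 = -0.00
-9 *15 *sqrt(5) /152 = -135 *sqrt(5) /152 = -1.99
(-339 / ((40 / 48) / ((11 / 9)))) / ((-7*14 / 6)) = 7458 / 245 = 30.44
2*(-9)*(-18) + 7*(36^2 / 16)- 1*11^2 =770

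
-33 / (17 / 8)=-264 / 17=-15.53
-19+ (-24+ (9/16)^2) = -10927/256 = -42.68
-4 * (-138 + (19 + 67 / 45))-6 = 20882 / 45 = 464.04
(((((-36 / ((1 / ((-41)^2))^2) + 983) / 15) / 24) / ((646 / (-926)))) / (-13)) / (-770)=40.46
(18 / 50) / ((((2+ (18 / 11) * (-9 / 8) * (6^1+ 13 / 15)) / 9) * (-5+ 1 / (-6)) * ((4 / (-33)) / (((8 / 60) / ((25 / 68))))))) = -7997616 / 45356875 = -0.18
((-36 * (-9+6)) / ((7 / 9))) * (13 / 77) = 23.44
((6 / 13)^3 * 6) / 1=1296 / 2197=0.59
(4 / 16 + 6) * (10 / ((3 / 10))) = 625 / 3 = 208.33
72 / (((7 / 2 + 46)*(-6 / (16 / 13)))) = -128 / 429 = -0.30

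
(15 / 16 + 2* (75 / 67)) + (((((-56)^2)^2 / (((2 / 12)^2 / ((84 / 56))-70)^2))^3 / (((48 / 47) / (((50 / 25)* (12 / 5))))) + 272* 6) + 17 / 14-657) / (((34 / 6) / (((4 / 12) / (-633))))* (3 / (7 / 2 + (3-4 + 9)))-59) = -95654920242290426994858551540968606027 / 7203791658567761794288409818160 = -13278412.92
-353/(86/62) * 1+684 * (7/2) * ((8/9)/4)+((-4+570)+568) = 60695/43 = 1411.51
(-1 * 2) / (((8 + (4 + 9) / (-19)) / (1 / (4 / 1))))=-19 / 278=-0.07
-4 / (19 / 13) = -2.74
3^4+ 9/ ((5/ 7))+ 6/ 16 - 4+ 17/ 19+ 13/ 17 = 1183917/ 12920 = 91.63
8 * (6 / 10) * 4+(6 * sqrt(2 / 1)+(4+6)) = 6 * sqrt(2)+146 / 5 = 37.69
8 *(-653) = -5224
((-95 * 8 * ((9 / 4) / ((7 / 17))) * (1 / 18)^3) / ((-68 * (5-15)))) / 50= -19 / 907200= -0.00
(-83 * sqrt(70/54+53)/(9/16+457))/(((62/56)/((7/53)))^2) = -51016448 * sqrt(4398)/177863995161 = -0.02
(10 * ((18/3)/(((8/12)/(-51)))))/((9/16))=-8160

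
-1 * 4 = -4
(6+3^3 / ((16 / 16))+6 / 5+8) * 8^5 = 6914048 / 5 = 1382809.60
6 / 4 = 3 / 2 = 1.50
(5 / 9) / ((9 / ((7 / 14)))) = 5 / 162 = 0.03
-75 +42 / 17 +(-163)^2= 450440 / 17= 26496.47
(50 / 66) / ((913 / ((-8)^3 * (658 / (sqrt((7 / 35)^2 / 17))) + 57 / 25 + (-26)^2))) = 16957 / 30129 - 42112000 * sqrt(17) / 30129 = -5762.40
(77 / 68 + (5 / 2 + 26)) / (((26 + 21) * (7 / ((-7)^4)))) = 691145 / 3196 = 216.25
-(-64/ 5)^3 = 262144/ 125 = 2097.15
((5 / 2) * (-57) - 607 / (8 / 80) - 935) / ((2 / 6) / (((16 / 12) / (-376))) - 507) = 14295 / 1202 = 11.89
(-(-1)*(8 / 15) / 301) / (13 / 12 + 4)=32 / 91805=0.00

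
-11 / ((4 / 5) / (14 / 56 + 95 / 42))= -11605 / 336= -34.54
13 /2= 6.50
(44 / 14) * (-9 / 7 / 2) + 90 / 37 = 747 / 1813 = 0.41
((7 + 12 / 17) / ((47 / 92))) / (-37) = -12052 / 29563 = -0.41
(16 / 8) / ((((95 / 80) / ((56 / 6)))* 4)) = 3.93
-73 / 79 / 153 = -73 / 12087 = -0.01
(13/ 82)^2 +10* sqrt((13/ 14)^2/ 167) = 169/ 6724 +65* sqrt(167)/ 1169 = 0.74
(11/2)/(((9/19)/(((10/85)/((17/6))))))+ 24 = 21226/867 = 24.48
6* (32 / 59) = 192 / 59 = 3.25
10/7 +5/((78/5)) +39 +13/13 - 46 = -2321/546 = -4.25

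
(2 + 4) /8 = 3 /4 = 0.75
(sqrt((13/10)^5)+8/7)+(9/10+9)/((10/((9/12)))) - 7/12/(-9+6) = 169 * sqrt(130)/1000+52411/25200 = 4.01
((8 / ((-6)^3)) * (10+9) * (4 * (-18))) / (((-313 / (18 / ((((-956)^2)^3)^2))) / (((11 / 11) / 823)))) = -57 / 9382507006848331185913972481705513058304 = -0.00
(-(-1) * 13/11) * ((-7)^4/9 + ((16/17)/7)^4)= 6259272943885/19852858179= 315.28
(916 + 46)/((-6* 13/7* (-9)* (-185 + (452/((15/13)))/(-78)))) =-1295/25653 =-0.05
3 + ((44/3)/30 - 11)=-338/45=-7.51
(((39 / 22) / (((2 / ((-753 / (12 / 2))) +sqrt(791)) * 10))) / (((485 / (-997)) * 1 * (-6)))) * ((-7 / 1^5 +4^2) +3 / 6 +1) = 68317431 / 5317263792500 +17147675181 * sqrt(791) / 21269055170000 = 0.02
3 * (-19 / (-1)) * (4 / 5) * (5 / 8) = 57 / 2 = 28.50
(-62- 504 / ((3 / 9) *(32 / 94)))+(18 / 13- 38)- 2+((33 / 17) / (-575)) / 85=-98122183983 / 21602750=-4542.12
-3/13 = -0.23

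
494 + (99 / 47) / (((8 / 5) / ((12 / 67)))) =3112697 / 6298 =494.24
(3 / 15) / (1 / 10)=2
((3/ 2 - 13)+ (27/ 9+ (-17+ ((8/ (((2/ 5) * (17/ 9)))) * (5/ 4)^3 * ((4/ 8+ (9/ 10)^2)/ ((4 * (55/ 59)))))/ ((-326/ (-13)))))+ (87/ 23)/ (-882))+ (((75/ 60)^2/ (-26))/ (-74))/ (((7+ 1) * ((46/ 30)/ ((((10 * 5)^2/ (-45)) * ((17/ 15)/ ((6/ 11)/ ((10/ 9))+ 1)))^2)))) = -86727172954164197695/ 3455748684535859712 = -25.10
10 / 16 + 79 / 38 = 2.70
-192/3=-64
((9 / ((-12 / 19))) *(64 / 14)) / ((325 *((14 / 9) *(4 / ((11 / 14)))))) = -5643 / 222950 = -0.03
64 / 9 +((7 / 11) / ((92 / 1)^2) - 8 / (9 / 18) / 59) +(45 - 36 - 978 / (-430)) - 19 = -0.89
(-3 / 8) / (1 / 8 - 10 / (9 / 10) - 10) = 27 / 1511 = 0.02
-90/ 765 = -2/ 17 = -0.12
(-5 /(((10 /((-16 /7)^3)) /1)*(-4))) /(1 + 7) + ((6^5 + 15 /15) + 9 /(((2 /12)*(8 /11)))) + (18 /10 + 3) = 53891223 /6860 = 7855.86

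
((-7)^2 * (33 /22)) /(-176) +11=3725 /352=10.58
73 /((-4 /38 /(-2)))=1387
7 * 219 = 1533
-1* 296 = -296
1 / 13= 0.08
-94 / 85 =-1.11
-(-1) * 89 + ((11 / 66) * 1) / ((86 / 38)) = 22981 / 258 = 89.07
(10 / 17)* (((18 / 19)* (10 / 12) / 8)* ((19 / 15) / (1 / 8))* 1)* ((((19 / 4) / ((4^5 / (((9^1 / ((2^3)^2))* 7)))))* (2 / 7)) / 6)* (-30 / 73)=-4275 / 81330176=-0.00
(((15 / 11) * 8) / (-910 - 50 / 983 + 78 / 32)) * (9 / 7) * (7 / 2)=-8493120 / 157024373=-0.05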